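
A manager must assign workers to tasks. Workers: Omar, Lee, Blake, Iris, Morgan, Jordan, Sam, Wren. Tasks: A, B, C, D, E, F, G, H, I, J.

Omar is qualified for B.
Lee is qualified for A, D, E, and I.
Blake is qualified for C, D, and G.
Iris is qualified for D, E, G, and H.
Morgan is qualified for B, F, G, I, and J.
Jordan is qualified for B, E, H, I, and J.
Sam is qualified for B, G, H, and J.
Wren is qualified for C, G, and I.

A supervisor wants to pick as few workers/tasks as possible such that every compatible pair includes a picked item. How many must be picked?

{Omar, Lee, Blake, Iris, Morgan, Jordan, Sam, Wren} is a vertex cover of size 8: every edge has an endpoint in this set.
No smaller cover exists because Omar–B, Lee–I, Blake–G, Iris–D, Morgan–J, Jordan–E, Sam–H, Wren–C is a matching of size 8, and a cover must include an endpoint of each of these disjoint edges (König's theorem).

8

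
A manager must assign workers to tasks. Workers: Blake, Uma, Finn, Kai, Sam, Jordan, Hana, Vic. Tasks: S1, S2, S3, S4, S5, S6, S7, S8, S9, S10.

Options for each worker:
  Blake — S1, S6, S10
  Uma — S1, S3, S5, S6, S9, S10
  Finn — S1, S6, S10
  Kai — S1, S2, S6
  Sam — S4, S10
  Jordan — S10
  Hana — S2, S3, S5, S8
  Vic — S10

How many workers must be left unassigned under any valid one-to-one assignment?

1

A valid assignment of size 7: Blake–S1, Uma–S3, Finn–S6, Kai–S2, Sam–S4, Jordan–S10, Hana–S8.
The set {Jordan, Vic} has only 1 neighbour ({S10}), so by Hall's theorem at most 7 of the 8 workers can be matched.
That matches 7 of the 8, leaving 1 unmatched; no matching can do better.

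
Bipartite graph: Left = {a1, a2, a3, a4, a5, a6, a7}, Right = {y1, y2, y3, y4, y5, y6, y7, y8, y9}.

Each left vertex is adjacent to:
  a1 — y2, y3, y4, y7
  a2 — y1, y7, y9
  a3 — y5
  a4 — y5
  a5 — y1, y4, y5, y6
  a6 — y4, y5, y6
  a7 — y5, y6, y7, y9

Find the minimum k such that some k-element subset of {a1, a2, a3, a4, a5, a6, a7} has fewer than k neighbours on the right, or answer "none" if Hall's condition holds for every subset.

Take S = {a3, a4}. Its neighbourhood is {y5}, so |N(S)| = 1 < |S| = 2.
No single vertex violates Hall's condition since each has at least one neighbour, so 2 is the minimum.

2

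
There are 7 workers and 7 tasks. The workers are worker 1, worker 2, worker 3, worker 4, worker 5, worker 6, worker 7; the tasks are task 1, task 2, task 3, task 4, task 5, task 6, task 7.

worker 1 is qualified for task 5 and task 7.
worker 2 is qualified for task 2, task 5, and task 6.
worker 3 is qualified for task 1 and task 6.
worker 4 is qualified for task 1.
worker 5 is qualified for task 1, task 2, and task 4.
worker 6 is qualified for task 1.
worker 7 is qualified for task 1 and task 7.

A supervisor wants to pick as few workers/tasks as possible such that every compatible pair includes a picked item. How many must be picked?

The 6 edges worker 1–task 5, worker 2–task 2, worker 3–task 6, worker 4–task 1, worker 5–task 4, worker 7–task 7 form a matching, so any vertex cover needs at least 6 vertices (one per matched edge).
Conversely {worker 1, worker 2, worker 3, worker 5, worker 7, task 1} meets every edge and has exactly 6 vertices, so 6 is optimal.

6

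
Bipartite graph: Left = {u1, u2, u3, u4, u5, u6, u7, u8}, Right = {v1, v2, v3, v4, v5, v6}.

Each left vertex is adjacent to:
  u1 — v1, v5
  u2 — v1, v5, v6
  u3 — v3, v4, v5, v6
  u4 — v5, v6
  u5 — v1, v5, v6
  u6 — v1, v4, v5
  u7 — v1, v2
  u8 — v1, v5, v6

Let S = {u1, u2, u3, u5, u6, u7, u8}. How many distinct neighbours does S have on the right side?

The union of neighbours of {u1, u2, u3, u5, u6, u7, u8} is {v1, v2, v3, v4, v5, v6}, which has 6 elements.
Since |N(S)| = 6 < |S| = 7, Hall's condition fails for this subset.

6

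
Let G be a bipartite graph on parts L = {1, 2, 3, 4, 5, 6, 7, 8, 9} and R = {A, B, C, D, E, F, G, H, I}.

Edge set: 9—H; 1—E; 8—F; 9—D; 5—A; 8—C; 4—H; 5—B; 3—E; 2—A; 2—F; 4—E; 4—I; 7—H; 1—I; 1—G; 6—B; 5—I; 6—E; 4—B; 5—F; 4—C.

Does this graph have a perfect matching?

A valid assignment of size 9: 1→G, 2→A, 3→E, 4→C, 5→I, 6→B, 7→H, 8→F, 9→D.
Every left vertex is matched, so this is a perfect matching.

Yes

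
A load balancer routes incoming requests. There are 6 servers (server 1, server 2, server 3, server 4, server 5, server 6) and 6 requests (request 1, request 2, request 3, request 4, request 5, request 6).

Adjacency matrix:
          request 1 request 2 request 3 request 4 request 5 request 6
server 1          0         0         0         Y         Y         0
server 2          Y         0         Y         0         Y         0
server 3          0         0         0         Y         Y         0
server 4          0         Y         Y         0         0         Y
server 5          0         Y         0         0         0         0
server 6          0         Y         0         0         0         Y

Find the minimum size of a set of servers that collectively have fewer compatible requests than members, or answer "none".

none

A matching saturating every server exists, for instance server 1→request 4, server 2→request 1, server 3→request 5, server 4→request 3, server 5→request 2, server 6→request 6.
By Hall's marriage theorem, this means |N(S)| ≥ |S| for every subset S, so no violating subset exists.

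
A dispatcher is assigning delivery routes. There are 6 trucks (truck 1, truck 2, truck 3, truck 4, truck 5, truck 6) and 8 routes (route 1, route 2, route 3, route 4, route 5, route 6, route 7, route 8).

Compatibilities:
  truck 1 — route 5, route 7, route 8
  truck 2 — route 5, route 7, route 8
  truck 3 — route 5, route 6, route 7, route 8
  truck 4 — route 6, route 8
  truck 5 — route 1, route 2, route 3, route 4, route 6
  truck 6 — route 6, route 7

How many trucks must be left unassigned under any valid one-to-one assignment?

1

One maximum matching: truck 1-route 5, truck 2-route 8, truck 3-route 7, truck 4-route 6, truck 5-route 4.
The set {truck 1, truck 2, truck 3, truck 4, truck 6} has only 4 neighbours ({route 5, route 6, route 7, route 8}), so by Hall's theorem at most 5 of the 6 trucks can be matched.
That matches 5 of the 6, leaving 1 unmatched; no matching can do better.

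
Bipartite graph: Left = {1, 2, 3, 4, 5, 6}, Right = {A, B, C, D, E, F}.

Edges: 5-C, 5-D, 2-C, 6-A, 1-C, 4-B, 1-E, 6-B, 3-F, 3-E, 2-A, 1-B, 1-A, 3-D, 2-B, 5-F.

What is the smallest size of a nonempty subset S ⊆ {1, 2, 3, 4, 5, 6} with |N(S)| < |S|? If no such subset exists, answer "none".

none

A matching saturating every left vertex exists, for instance 1→E, 2→C, 3→D, 4→B, 5→F, 6→A.
By Hall's marriage theorem, this means |N(S)| ≥ |S| for every subset S, so no violating subset exists.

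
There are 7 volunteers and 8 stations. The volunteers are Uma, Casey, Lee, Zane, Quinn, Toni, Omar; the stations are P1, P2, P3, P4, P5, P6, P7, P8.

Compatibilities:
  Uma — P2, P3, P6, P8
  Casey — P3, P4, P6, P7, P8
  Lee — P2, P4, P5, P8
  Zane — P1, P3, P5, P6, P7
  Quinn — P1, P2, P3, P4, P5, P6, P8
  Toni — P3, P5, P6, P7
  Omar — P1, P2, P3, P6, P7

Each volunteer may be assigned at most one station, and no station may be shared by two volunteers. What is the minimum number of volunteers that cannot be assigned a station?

A valid assignment of size 7: Uma→P6, Casey→P7, Lee→P8, Zane→P3, Quinn→P2, Toni→P5, Omar→P1.
All 7 volunteers are matched, so no larger matching exists.
That matches 7 of the 7, leaving 0 unmatched; no matching can do better.

0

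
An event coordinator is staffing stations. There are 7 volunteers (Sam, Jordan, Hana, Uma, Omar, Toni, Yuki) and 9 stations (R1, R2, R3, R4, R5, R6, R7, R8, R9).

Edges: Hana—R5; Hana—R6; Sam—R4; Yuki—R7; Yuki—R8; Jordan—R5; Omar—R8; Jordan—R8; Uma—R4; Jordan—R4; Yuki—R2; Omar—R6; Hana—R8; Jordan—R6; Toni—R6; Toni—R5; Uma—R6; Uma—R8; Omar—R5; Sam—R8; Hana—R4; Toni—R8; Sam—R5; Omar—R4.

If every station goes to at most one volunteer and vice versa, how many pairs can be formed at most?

5

One maximum matching: Sam–R5, Jordan–R6, Hana–R4, Uma–R8, Yuki–R7.
The set {Sam, Jordan, Hana, Uma, Omar, Toni} has only 4 neighbours ({R4, R5, R6, R8}), so by Hall's theorem at most 5 of the 7 volunteers can be matched.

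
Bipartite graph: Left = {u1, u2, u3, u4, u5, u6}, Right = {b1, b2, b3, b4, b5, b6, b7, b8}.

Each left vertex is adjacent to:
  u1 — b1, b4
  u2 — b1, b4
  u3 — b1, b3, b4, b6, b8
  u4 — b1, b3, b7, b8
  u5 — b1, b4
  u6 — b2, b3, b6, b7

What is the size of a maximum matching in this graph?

5

A valid assignment of size 5: u1→b1, u2→b4, u3→b6, u4→b8, u6→b3.
The set {u1, u2, u5} has only 2 neighbours ({b1, b4}), so by Hall's theorem at most 5 of the 6 left vertices can be matched.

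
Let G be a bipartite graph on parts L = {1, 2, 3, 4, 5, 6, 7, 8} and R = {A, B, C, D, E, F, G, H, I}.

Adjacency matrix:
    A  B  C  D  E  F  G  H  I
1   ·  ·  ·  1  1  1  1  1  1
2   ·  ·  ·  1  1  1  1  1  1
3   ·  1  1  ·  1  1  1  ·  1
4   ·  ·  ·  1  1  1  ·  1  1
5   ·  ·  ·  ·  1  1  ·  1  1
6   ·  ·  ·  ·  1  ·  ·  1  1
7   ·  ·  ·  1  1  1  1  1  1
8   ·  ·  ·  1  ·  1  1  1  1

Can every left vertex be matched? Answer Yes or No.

The set {1, 2, 4, 5, 6, 7, 8} has only 6 neighbours ({D, E, F, G, H, I}), so by Hall's theorem at most 7 of the 8 left vertices can be matched.
Hence no matching covers every left vertex.

No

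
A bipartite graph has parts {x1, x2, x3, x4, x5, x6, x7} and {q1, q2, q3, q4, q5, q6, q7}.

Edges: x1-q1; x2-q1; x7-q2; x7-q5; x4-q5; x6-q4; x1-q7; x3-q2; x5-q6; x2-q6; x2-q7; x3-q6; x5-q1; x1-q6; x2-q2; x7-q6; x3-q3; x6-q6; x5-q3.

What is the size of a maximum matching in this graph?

For example, pair x1-q1, x2-q7, x3-q6, x4-q5, x5-q3, x6-q4, x7-q2.
All 7 left vertices are matched, so no larger matching exists.

7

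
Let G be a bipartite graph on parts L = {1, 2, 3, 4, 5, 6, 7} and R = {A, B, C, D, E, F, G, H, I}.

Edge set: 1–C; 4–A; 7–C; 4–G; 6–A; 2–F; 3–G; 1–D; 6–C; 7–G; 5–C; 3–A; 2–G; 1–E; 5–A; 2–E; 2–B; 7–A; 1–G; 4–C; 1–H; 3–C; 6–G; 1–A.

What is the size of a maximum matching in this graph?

One maximum matching: 1-E, 2-B, 3-A, 4-G, 5-C.
The set {3, 4, 5, 6, 7} has only 3 neighbours ({A, C, G}), so by Hall's theorem at most 5 of the 7 left vertices can be matched.

5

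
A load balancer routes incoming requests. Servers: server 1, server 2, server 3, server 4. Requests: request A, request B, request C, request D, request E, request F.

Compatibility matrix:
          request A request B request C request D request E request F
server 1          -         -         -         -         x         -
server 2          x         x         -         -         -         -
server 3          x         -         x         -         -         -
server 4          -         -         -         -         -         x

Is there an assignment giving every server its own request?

Yes

One maximum matching: server 1-request E, server 2-request A, server 3-request C, server 4-request F.
All 4 servers are covered.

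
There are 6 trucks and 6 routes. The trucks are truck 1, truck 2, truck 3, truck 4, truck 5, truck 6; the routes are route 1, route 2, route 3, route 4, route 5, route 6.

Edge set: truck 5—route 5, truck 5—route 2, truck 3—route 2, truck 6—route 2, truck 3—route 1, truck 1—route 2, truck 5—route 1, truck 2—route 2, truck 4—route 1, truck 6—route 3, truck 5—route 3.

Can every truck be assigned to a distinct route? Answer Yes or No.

No

The set {truck 1, truck 2, truck 3, truck 4} has only 2 neighbours ({route 1, route 2}), so by Hall's theorem at most 4 of the 6 trucks can be matched.
Hence no matching covers every truck.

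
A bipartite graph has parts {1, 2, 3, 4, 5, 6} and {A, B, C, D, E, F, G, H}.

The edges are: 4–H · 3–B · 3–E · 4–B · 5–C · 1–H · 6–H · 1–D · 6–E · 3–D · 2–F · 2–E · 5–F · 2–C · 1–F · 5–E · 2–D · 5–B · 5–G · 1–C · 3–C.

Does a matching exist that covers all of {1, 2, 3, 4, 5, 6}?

Yes

A valid assignment of size 6: 1→F, 2→C, 3→B, 4→H, 5→G, 6→E.
All 6 left vertices are covered.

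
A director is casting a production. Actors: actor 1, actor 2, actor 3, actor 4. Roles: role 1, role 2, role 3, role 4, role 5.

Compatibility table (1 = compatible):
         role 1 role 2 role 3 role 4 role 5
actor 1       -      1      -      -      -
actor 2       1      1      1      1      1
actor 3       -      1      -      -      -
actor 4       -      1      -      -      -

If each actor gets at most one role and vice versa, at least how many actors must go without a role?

For example, pair actor 1→role 2, actor 2→role 1.
The set {actor 1, actor 3, actor 4} has only 1 neighbour ({role 2}), so by Hall's theorem at most 2 of the 4 actors can be matched.
That matches 2 of the 4, leaving 2 unmatched; no matching can do better.

2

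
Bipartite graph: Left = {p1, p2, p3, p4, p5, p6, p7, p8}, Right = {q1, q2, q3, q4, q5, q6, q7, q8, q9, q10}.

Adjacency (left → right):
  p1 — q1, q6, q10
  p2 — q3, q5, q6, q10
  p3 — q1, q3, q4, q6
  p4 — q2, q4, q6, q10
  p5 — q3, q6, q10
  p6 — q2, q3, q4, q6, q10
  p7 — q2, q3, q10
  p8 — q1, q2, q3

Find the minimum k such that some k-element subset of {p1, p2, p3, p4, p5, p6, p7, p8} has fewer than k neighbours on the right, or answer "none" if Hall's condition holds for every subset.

Take S = {p1, p3, p4, p5, p6, p7, p8}. Its neighbourhood is {q1, q2, q3, q4, q6, q10}, so |N(S)| = 6 < |S| = 7.
Every subset of size less than 7 has at least as many neighbours as members, so 7 is the minimum.

7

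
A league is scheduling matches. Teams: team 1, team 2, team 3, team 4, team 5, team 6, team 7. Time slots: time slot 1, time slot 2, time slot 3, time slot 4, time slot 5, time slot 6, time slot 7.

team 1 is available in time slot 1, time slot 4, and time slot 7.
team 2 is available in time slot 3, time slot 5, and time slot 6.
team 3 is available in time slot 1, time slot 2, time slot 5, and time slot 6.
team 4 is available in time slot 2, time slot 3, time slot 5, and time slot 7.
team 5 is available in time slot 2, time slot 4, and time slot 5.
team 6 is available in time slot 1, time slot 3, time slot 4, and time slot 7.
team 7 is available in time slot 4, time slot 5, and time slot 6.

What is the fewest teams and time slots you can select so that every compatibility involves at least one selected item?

The 7 edges team 1–time slot 1, team 2–time slot 3, team 3–time slot 6, team 4–time slot 2, team 5–time slot 5, team 6–time slot 7, team 7–time slot 4 form a matching, so any vertex cover needs at least 7 vertices (one per matched edge).
Conversely {team 1, team 2, team 3, team 4, team 5, team 6, team 7} meets every edge and has exactly 7 vertices, so 7 is optimal.

7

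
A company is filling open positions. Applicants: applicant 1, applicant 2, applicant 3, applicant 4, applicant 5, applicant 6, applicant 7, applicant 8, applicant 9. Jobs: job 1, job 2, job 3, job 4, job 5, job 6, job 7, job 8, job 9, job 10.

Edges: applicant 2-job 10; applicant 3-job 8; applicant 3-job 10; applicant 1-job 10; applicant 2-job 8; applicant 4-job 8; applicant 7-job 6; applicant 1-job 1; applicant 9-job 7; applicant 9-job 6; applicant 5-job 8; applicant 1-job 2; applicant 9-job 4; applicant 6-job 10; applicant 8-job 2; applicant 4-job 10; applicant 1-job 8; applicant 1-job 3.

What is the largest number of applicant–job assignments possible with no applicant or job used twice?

6

For example, pair applicant 1→job 1, applicant 2→job 10, applicant 3→job 8, applicant 7→job 6, applicant 8→job 2, applicant 9→job 4.
The set {applicant 2, applicant 3, applicant 4, applicant 5, applicant 6} has only 2 neighbours ({job 10, job 8}), so by Hall's theorem at most 6 of the 9 applicants can be matched.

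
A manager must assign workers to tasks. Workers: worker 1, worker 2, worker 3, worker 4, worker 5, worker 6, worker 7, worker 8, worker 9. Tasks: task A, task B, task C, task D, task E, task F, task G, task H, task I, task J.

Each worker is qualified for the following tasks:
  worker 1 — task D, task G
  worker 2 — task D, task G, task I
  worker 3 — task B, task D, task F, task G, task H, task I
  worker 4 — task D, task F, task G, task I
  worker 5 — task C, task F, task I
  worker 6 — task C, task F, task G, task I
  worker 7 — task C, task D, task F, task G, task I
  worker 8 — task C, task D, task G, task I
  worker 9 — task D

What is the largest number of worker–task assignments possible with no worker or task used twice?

6

For example, pair worker 1-task D, worker 2-task I, worker 3-task H, worker 4-task F, worker 5-task C, worker 6-task G.
The set {worker 1, worker 2, worker 4, worker 5, worker 6, worker 7, worker 8, worker 9} has only 5 neighbours ({task C, task D, task F, task G, task I}), so by Hall's theorem at most 6 of the 9 workers can be matched.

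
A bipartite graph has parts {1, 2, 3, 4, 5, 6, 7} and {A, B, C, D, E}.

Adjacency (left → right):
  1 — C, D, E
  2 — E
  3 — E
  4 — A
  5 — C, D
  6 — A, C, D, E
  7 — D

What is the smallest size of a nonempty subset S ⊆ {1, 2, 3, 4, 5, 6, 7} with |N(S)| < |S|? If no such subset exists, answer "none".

2

Take S = {2, 3}. Its neighbourhood is {E}, so |N(S)| = 1 < |S| = 2.
No single vertex violates Hall's condition since each has at least one neighbour, so 2 is the minimum.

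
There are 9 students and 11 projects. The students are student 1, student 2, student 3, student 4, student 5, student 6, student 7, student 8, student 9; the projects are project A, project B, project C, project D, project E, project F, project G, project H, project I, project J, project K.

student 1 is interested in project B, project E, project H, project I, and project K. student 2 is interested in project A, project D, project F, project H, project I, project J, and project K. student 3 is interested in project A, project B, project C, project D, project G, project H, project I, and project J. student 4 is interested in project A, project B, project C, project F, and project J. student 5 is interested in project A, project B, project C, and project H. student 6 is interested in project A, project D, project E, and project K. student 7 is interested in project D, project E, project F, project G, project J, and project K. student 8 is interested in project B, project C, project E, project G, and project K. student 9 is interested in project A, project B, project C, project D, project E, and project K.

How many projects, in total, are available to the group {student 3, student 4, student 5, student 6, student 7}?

The union of neighbours of {student 3, student 4, student 5, student 6, student 7} is {project A, project B, project C, project D, project E, project F, project G, project H, project I, project J, project K}, which has 11 elements.
Since |N(S)| = 11 ≥ |S| = 5, Hall's condition holds for this subset.

11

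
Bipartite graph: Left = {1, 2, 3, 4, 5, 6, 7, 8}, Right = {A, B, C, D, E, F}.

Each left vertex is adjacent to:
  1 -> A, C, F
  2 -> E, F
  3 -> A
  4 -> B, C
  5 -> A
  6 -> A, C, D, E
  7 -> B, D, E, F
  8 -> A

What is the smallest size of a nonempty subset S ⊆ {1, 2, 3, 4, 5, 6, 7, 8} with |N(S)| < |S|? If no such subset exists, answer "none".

Take S = {3, 5}. Its neighbourhood is {A}, so |N(S)| = 1 < |S| = 2.
No single vertex violates Hall's condition since each has at least one neighbour, so 2 is the minimum.

2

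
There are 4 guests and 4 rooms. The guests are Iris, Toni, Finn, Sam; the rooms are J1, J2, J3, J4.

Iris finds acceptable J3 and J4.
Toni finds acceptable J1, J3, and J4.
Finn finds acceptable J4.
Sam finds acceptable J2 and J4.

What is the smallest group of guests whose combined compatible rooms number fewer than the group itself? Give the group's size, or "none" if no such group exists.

none

A matching saturating every guest exists, for instance Iris→J3, Toni→J1, Finn→J4, Sam→J2.
By Hall's marriage theorem, this means |N(S)| ≥ |S| for every subset S, so no violating subset exists.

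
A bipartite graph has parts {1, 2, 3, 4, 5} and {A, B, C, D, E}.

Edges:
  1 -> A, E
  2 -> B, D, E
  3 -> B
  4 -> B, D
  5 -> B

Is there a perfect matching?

The set {3, 5} has only 1 neighbour ({B}), so by Hall's theorem at most 4 of the 5 left vertices can be matched.
Hence no matching covers every left vertex.

No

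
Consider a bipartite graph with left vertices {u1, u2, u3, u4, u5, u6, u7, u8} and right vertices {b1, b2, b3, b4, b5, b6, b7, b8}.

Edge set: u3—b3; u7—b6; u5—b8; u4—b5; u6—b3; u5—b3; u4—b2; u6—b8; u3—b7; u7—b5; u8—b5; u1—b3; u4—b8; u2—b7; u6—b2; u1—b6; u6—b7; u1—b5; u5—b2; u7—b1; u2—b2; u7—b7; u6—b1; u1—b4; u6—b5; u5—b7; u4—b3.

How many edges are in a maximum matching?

For example, pair u1→b4, u2→b2, u3→b7, u4→b3, u5→b8, u6→b1, u7→b6, u8→b5.
All 8 left vertices are matched, so no larger matching exists.

8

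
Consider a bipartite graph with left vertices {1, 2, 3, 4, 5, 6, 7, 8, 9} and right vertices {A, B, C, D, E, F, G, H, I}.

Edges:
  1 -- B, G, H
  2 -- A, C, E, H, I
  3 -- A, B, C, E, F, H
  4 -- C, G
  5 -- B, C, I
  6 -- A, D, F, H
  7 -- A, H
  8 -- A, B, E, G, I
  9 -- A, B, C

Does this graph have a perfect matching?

Yes

One maximum matching: 1-G, 2-E, 3-F, 4-C, 5-I, 6-D, 7-H, 8-A, 9-B.
All 9 left vertices are covered.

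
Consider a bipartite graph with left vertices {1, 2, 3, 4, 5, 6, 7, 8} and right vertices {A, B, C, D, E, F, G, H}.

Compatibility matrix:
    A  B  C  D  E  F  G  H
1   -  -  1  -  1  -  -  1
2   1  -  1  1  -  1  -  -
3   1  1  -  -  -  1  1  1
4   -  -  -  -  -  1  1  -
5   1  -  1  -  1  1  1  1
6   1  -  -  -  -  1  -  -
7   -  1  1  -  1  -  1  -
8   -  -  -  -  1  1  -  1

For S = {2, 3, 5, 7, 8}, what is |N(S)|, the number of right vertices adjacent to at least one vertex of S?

The union of neighbours of {2, 3, 5, 7, 8} is {A, B, C, D, E, F, G, H}, which has 8 elements.
Since |N(S)| = 8 ≥ |S| = 5, Hall's condition holds for this subset.

8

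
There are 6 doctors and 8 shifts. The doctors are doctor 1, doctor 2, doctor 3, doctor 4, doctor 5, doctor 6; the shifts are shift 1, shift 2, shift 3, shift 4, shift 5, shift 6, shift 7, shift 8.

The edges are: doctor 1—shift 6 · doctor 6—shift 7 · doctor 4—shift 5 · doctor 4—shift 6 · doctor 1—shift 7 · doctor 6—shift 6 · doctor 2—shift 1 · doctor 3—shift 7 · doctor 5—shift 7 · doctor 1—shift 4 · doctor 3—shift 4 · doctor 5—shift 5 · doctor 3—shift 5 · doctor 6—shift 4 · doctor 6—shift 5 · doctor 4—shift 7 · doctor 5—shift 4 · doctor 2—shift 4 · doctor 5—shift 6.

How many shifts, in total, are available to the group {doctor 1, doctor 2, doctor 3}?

5

The union of neighbours of {doctor 1, doctor 2, doctor 3} is {shift 1, shift 4, shift 5, shift 6, shift 7}, which has 5 elements.
Since |N(S)| = 5 ≥ |S| = 3, Hall's condition holds for this subset.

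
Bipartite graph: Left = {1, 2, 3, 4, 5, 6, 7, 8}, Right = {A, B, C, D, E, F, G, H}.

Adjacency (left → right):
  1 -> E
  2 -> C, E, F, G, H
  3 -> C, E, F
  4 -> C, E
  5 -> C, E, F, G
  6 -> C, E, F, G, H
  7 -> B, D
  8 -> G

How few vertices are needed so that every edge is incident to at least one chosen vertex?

{7, C, E, F, G, H} is a vertex cover of size 6: every edge has an endpoint in this set.
No smaller cover exists because 1–E, 2–H, 3–F, 4–C, 5–G, 7–B is a matching of size 6, and a cover must include an endpoint of each of these disjoint edges (König's theorem).

6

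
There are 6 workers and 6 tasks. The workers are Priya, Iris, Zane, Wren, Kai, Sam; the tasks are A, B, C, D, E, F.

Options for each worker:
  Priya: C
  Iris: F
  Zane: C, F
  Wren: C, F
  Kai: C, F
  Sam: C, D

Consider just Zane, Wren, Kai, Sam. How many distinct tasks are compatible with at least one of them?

3

The union of neighbours of {Zane, Wren, Kai, Sam} is {C, D, F}, which has 3 elements.
Since |N(S)| = 3 < |S| = 4, Hall's condition fails for this subset.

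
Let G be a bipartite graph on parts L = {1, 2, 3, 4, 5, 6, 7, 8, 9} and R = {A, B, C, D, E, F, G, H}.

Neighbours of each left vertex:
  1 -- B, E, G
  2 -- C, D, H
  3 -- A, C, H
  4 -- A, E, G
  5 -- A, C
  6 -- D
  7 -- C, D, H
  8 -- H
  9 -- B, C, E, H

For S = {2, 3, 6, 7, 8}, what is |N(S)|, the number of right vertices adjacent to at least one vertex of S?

The union of neighbours of {2, 3, 6, 7, 8} is {A, C, D, H}, which has 4 elements.
Since |N(S)| = 4 < |S| = 5, Hall's condition fails for this subset.

4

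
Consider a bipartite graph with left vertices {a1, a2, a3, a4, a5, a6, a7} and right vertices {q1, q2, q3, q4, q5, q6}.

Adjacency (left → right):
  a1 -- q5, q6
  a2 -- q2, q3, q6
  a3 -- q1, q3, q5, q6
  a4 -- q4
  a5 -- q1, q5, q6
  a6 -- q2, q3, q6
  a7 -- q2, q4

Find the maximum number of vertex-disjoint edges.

A valid assignment of size 6: a1-q5, a2-q2, a3-q3, a4-q4, a5-q1, a6-q6.
The set {a1, a2, a3, a4, a5, a6, a7} has only 6 neighbours ({q1, q2, q3, q4, q5, q6}), so by Hall's theorem at most 6 of the 7 left vertices can be matched.

6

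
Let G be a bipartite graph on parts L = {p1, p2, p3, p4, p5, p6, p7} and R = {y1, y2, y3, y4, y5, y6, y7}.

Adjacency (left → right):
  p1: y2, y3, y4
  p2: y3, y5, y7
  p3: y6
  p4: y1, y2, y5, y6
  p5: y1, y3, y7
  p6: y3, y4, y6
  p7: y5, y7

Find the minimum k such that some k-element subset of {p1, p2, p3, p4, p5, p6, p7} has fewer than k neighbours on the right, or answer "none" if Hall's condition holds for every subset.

A matching saturating every left vertex exists, for instance p1→y2, p2→y3, p3→y6, p4→y5, p5→y1, p6→y4, p7→y7.
By Hall's marriage theorem, this means |N(S)| ≥ |S| for every subset S, so no violating subset exists.

none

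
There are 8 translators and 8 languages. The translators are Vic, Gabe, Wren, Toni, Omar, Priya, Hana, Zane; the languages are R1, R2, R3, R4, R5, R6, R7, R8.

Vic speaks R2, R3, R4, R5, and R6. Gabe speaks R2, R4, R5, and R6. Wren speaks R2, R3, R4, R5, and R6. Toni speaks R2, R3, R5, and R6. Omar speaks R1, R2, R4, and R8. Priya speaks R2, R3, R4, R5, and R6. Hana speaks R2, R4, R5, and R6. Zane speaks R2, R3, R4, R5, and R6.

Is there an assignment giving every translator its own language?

The set {Vic, Gabe, Wren, Toni, Priya, Hana, Zane} has only 5 neighbours ({R2, R3, R4, R5, R6}), so by Hall's theorem at most 6 of the 8 translators can be matched.
Hence no matching covers every translator.

No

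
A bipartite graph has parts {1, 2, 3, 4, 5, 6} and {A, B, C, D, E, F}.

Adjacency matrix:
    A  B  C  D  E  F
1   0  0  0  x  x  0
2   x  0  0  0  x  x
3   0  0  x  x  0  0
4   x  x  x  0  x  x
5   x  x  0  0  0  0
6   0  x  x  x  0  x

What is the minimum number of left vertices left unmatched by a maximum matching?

0

For example, pair 1-D, 2-F, 3-C, 4-E, 5-A, 6-B.
This saturates every left vertex, so 6 is the maximum.
That matches 6 of the 6, leaving 0 unmatched; no matching can do better.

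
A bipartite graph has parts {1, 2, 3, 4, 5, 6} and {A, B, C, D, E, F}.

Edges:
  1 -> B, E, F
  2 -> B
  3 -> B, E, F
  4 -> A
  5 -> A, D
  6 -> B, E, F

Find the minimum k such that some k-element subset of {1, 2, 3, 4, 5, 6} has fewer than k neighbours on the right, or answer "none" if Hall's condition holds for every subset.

Take S = {1, 2, 3, 6}. Its neighbourhood is {B, E, F}, so |N(S)| = 3 < |S| = 4.
Every subset of size less than 4 has at least as many neighbours as members, so 4 is the minimum.

4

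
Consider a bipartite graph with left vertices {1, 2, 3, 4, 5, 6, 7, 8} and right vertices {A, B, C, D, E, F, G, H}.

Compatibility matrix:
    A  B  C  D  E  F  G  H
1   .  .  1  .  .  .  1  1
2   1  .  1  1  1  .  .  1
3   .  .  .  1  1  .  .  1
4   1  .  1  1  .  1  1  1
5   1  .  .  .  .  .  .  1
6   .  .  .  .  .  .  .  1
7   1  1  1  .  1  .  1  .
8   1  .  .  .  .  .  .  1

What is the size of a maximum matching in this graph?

One maximum matching: 1→C, 2→E, 3→D, 4→F, 5→A, 6→H, 7→G.
The set {5, 6, 8} has only 2 neighbours ({A, H}), so by Hall's theorem at most 7 of the 8 left vertices can be matched.

7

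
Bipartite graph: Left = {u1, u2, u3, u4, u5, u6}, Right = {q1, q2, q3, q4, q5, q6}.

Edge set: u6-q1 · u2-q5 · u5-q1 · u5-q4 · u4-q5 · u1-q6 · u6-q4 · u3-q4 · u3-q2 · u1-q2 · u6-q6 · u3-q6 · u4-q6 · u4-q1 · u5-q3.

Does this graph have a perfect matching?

A valid assignment of size 6: u1–q2, u2–q5, u3–q4, u4–q1, u5–q3, u6–q6.
All 6 left vertices are covered.

Yes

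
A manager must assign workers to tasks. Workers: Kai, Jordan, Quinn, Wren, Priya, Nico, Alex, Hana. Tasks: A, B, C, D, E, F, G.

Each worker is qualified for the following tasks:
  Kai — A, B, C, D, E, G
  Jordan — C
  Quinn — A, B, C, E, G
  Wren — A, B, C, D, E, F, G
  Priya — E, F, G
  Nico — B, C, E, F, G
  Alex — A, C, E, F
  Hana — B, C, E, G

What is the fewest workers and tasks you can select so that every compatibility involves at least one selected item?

{A, B, C, D, E, F, G} is a vertex cover of size 7: every edge has an endpoint in this set.
No smaller cover exists because Kai–D, Jordan–C, Quinn–A, Wren–G, Priya–F, Nico–B, Alex–E is a matching of size 7, and a cover must include an endpoint of each of these disjoint edges (König's theorem).

7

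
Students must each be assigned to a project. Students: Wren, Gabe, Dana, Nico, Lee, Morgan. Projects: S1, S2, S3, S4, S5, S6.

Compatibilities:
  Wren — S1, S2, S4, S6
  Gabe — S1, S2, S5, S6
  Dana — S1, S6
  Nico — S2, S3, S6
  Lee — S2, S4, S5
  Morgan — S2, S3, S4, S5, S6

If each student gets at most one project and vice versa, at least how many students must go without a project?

One maximum matching: Wren→S6, Gabe→S5, Dana→S1, Nico→S3, Lee→S4, Morgan→S2.
This saturates every student, so 6 is the maximum.
That matches 6 of the 6, leaving 0 unmatched; no matching can do better.

0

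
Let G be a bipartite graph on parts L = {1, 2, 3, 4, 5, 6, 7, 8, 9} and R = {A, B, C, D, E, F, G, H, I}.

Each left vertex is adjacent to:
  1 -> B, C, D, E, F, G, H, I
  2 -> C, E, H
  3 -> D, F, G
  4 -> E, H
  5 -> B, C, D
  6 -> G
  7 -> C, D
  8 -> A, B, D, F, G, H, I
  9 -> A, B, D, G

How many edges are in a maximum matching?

9

A valid assignment of size 9: 1–I, 2–E, 3–F, 4–H, 5–D, 6–G, 7–C, 8–A, 9–B.
All 9 left vertices are matched, so no larger matching exists.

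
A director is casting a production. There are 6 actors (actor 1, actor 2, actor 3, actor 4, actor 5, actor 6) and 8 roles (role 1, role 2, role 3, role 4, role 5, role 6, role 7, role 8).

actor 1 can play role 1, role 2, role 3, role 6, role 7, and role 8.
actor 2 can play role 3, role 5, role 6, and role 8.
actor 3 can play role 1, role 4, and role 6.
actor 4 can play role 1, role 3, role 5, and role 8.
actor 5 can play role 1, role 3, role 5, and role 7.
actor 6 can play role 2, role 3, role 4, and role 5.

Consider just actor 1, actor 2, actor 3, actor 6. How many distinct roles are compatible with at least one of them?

The union of neighbours of {actor 1, actor 2, actor 3, actor 6} is {role 1, role 2, role 3, role 4, role 5, role 6, role 7, role 8}, which has 8 elements.
Since |N(S)| = 8 ≥ |S| = 4, Hall's condition holds for this subset.

8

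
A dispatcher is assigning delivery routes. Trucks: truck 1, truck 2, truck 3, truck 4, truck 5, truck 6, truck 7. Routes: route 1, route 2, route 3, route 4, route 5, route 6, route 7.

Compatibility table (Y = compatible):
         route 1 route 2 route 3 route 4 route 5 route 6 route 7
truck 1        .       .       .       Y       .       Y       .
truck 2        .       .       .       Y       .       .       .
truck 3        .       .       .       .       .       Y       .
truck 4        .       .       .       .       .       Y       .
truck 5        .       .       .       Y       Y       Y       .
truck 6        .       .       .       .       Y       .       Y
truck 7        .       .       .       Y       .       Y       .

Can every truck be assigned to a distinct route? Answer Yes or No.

The set {truck 1, truck 2, truck 3, truck 4, truck 7} has only 2 neighbours ({route 4, route 6}), so by Hall's theorem at most 4 of the 7 trucks can be matched.
Hence no matching covers every truck.

No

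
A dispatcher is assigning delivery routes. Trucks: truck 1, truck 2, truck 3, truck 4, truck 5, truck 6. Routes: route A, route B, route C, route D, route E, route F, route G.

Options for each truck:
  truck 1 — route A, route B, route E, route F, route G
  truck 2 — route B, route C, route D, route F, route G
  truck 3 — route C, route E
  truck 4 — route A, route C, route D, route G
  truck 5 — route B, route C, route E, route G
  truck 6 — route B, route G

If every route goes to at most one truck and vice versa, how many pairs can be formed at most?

A valid assignment of size 6: truck 1–route A, truck 2–route G, truck 3–route C, truck 4–route D, truck 5–route E, truck 6–route B.
This saturates every truck, so 6 is the maximum.

6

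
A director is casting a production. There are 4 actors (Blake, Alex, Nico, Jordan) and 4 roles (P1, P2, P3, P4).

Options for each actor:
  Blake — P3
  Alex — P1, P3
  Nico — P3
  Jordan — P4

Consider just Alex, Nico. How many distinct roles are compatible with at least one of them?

2

The union of neighbours of {Alex, Nico} is {P1, P3}, which has 2 elements.
Since |N(S)| = 2 ≥ |S| = 2, Hall's condition holds for this subset.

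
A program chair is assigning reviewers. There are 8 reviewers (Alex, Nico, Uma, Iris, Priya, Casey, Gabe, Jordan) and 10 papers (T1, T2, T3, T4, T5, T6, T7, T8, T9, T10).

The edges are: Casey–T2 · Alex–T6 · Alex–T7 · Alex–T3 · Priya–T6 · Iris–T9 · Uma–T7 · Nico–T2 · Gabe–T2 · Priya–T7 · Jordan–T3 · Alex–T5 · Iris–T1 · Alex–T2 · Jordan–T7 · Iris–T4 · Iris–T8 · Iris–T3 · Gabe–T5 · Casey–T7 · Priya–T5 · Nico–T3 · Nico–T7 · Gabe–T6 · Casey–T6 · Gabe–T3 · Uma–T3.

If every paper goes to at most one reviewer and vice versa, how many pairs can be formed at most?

A valid assignment of size 6: Alex-T5, Nico-T2, Uma-T3, Iris-T4, Priya-T6, Casey-T7.
The set {Alex, Nico, Uma, Priya, Casey, Gabe, Jordan} has only 5 neighbours ({T2, T3, T5, T6, T7}), so by Hall's theorem at most 6 of the 8 reviewers can be matched.

6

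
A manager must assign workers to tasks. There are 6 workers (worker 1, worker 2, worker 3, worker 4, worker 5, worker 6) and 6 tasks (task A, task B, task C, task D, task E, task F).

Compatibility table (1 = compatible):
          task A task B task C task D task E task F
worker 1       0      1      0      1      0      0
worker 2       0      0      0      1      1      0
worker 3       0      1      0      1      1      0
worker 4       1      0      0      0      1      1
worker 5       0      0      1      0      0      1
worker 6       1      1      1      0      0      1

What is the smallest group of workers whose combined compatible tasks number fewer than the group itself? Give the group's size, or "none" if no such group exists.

none

A matching saturating every worker exists, for instance worker 1→task B, worker 2→task D, worker 3→task E, worker 4→task A, worker 5→task C, worker 6→task F.
By Hall's marriage theorem, this means |N(S)| ≥ |S| for every subset S, so no violating subset exists.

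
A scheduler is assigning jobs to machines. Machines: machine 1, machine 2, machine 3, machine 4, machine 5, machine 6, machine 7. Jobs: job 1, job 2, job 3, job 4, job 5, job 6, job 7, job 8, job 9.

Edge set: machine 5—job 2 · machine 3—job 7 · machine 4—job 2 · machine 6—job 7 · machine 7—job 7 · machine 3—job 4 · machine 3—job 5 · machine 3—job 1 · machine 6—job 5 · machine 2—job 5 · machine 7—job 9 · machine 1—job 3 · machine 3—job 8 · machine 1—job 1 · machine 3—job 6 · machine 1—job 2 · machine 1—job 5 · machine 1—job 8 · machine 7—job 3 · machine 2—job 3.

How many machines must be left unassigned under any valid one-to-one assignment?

1

For example, pair machine 1→job 1, machine 2→job 3, machine 3→job 7, machine 4→job 2, machine 6→job 5, machine 7→job 9.
The set {machine 4, machine 5} has only 1 neighbour ({job 2}), so by Hall's theorem at most 6 of the 7 machines can be matched.
That matches 6 of the 7, leaving 1 unmatched; no matching can do better.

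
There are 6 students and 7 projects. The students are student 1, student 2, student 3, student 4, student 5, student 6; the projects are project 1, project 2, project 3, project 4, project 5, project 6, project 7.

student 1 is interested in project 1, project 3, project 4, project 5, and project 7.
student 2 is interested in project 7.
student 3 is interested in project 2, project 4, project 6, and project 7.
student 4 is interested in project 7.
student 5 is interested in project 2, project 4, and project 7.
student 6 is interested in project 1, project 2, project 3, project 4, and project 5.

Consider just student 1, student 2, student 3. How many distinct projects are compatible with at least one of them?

The union of neighbours of {student 1, student 2, student 3} is {project 1, project 2, project 3, project 4, project 5, project 6, project 7}, which has 7 elements.
Since |N(S)| = 7 ≥ |S| = 3, Hall's condition holds for this subset.

7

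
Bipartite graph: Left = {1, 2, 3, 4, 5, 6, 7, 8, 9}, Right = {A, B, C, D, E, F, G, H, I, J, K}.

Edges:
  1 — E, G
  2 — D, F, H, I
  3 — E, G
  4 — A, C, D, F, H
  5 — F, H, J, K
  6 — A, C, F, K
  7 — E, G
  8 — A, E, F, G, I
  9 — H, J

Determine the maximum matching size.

8

For example, pair 1–G, 2–D, 3–E, 4–A, 5–H, 6–C, 8–F, 9–J.
The set {1, 3, 7} has only 2 neighbours ({E, G}), so by Hall's theorem at most 8 of the 9 left vertices can be matched.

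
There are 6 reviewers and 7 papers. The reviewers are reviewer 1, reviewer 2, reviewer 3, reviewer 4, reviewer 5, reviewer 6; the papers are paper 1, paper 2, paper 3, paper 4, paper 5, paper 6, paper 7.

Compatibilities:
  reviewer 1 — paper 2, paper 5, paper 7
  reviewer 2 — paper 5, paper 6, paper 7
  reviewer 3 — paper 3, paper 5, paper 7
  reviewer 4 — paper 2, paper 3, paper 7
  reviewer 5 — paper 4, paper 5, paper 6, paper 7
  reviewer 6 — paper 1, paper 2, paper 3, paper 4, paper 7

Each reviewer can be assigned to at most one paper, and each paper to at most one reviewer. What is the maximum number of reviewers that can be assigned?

One maximum matching: reviewer 1→paper 5, reviewer 2→paper 6, reviewer 3→paper 3, reviewer 4→paper 7, reviewer 5→paper 4, reviewer 6→paper 2.
This saturates every reviewer, so 6 is the maximum.

6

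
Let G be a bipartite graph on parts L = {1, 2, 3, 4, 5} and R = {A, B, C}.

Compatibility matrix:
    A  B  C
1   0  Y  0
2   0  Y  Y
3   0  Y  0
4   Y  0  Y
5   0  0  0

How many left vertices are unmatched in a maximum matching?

A valid assignment of size 3: 1→B, 2→C, 4→A.
The set {1, 3, 5} has only 1 neighbour ({B}), so by Hall's theorem at most 3 of the 5 left vertices can be matched.
That matches 3 of the 5, leaving 2 unmatched; no matching can do better.

2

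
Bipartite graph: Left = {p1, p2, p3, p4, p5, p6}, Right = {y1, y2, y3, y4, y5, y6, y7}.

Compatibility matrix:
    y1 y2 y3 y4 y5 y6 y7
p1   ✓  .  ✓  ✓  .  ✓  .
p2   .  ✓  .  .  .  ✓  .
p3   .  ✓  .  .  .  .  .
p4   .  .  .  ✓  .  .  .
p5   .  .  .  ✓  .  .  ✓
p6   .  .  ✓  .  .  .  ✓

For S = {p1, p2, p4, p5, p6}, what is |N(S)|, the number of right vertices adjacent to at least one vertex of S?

6

The union of neighbours of {p1, p2, p4, p5, p6} is {y1, y2, y3, y4, y6, y7}, which has 6 elements.
Since |N(S)| = 6 ≥ |S| = 5, Hall's condition holds for this subset.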